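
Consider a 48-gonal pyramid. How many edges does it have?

96

A pyramid on an n-gon base has one n-gon and n triangles: V = 48 + 1 = 49, E = 2·48 = 96, F = 48 + 1 = 49.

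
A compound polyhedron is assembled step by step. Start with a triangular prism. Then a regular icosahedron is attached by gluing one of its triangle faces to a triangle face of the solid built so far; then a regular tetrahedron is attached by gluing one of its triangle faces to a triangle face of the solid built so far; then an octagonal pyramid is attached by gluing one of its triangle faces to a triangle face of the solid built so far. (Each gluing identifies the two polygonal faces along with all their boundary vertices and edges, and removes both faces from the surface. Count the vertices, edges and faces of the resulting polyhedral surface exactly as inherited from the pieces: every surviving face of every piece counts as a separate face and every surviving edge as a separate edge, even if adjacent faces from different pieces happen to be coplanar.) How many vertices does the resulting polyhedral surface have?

22

A triangular prism: V=6, E=9, F=5.
Attach a regular icosahedron (V=12, E=30, F=20) along a 3-gon: merge 3 vertices and 3 edges, delete both glued faces → V=15, E=36, F=23.
Attach a regular tetrahedron (V=4, E=6, F=4) along a 3-gon: merge 3 vertices and 3 edges, delete both glued faces → V=16, E=39, F=25.
Attach an octagonal pyramid (V=9, E=16, F=9) along a 3-gon: merge 3 vertices and 3 edges, delete both glued faces → V=22, E=52, F=32.
Check: V − E + F = 22 − 52 + 32 = 2.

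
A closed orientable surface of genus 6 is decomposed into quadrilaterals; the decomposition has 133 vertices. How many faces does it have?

143

χ = 2 − 2·6 = -10, and every face is a square so 4F = 2E.
V − E + F = -10 with E = 4F/2 gives 133 − (4/2 − 1)·F = -10, so F = 143 and E = 286.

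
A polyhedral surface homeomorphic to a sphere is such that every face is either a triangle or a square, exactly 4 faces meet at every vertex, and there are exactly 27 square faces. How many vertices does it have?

33

Let x be the number of triangles; then F = 27 + x.
Edge–face incidences: 2E = 4·27 + 3·x = 108 + 3x.
Every vertex has degree 4, so 4V = 2E.
Euler: V − E + F = 2 ⇒ (2E)/4 − E + (27 + x) = 2.
Multiply by 8: 2·(2E) − 4·(2E) + 8·(27 + x) = 16, i.e. 216 + 8x − 2·(108 + 3x) = 16.
Collecting terms: 2x = 16, so x = 8.
Then 2E = 108 + 3·8 = 132, so E = 66, V = 2E/4 = 33, F = 27 + 8 = 35.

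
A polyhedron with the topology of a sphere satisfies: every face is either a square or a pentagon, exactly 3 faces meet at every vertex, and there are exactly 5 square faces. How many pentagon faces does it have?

2

Let x be the number of pentagons; then F = 5 + x.
Edge–face incidences: 2E = 4·5 + 5·x = 20 + 5x.
Every vertex has degree 3, so 3V = 2E.
Euler: V − E + F = 2 ⇒ (2E)/3 − E + (5 + x) = 2.
Multiply by 6: 2·(2E) − 3·(2E) + 6·(5 + x) = 12, i.e. 30 + 6x − (20 + 5x) = 12.
Collecting terms: x + 10 = 12, so x = 2.
Then 2E = 20 + 5·2 = 30, so E = 15, V = 2E/3 = 10, F = 5 + 2 = 7.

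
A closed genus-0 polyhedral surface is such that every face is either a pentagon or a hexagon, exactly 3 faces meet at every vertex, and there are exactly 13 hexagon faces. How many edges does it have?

69

Let x be the number of pentagons; then F = 13 + x.
Edge–face incidences: 2E = 6·13 + 5·x = 78 + 5x.
Every vertex has degree 3, so 3V = 2E.
Euler: V − E + F = 2 ⇒ (2E)/3 − E + (13 + x) = 2.
Multiply by 6: 2·(2E) − 3·(2E) + 6·(13 + x) = 12, i.e. 78 + 6x − (78 + 5x) = 12.
Collecting terms: x = 12.
Then 2E = 78 + 5·12 = 138, so E = 69, V = 2E/3 = 46, F = 13 + 12 = 25.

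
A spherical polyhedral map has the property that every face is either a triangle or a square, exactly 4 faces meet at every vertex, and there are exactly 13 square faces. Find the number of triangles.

8

Let x be the number of triangles; then F = 13 + x.
Edge–face incidences: 2E = 4·13 + 3·x = 52 + 3x.
Every vertex has degree 4, so 4V = 2E.
Euler: V − E + F = 2 ⇒ (2E)/4 − E + (13 + x) = 2.
Multiply by 8: 2·(2E) − 4·(2E) + 8·(13 + x) = 16, i.e. 104 + 8x − 2·(52 + 3x) = 16.
Collecting terms: 2x = 16, so x = 8.
Then 2E = 52 + 3·8 = 76, so E = 38, V = 2E/4 = 19, F = 13 + 8 = 21.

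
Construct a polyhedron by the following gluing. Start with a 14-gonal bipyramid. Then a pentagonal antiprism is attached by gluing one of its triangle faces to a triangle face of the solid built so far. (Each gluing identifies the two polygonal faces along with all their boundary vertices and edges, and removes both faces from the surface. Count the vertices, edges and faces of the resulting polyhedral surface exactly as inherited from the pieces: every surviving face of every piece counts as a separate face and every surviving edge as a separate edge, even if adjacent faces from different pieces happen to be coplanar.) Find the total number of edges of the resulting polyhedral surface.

59

A 14-gonal bipyramid: V=16, E=42, F=28.
Attach a pentagonal antiprism (V=10, E=20, F=12) along a 3-gon: merge 3 vertices and 3 edges, delete both glued faces → V=23, E=59, F=38.
Check: V − E + F = 23 − 59 + 38 = 2.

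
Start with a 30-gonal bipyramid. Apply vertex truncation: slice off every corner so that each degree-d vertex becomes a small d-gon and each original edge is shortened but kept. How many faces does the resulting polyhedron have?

The base solid has V = 32, E = 90, F = 60.
Truncation replaces each original edge-end by a new vertex, so V′ = 2E = 180.
Each original edge survives, and each old vertex of degree d contributes d new edges; summing degrees gives Σd = 2E, so E′ = E + 2E = 3E = 270.
Each original face survives and each original vertex becomes one new face: F′ = F + V = 92.

92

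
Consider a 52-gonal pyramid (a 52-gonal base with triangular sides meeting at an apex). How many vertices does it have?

A pyramid on an n-gon base has one n-gon and n triangles: V = 52 + 1 = 53, E = 2·52 = 104, F = 52 + 1 = 53.
Check: V − E + F = 53 − 104 + 53 = 2.

53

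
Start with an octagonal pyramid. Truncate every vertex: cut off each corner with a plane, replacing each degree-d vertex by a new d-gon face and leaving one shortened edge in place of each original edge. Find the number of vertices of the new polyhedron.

The base solid has V = 9, E = 16, F = 9.
Truncation replaces each original edge-end by a new vertex, so V′ = 2E = 32.
Each original edge survives, and each old vertex of degree d contributes d new edges; summing degrees gives Σd = 2E, so E′ = E + 2E = 3E = 48.
Each original face survives and each original vertex becomes one new face: F′ = F + V = 18.

32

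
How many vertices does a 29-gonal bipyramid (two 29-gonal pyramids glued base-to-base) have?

A bipyramid over an n-gon has 2n triangular faces and n + 2 vertices: V = 29 + 2 = 31, E = 3·29 = 87, F = 2·29 = 58.

31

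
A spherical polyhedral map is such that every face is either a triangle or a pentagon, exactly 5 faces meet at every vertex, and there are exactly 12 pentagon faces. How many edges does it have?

Let x be the number of triangles; then F = 12 + x.
Edge–face incidences: 2E = 5·12 + 3·x = 60 + 3x.
Every vertex has degree 5, so 5V = 2E.
Euler: V − E + F = 2 ⇒ (2E)/5 − E + (12 + x) = 2.
Multiply by 10: 2·(2E) − 5·(2E) + 10·(12 + x) = 20, i.e. 120 + 10x − 3·(60 + 3x) = 20.
Collecting terms: x − 60 = 20, so x = 80.
Then 2E = 60 + 3·80 = 300, so E = 150, V = 2E/5 = 60, F = 12 + 80 = 92.

150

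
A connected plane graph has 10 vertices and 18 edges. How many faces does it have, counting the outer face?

10

Euler's formula for a connected plane graph: V − E + F = 2, so F = 2 − 10 + 18 = 10.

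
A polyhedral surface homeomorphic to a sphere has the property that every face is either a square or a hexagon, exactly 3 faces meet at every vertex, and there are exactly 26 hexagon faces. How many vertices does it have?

60

Let x be the number of squares; then F = 26 + x.
Edge–face incidences: 2E = 6·26 + 4·x = 156 + 4x.
Every vertex has degree 3, so 3V = 2E.
Euler: V − E + F = 2 ⇒ (2E)/3 − E + (26 + x) = 2.
Multiply by 6: 2·(2E) − 3·(2E) + 6·(26 + x) = 12, i.e. 156 + 6x − (156 + 4x) = 12.
Collecting terms: 2x = 12, so x = 6.
Then 2E = 156 + 4·6 = 180, so E = 90, V = 2E/3 = 60, F = 26 + 6 = 32.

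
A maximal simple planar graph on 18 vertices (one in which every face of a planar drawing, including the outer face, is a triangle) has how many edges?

48

In a plane triangulation 3F = 2E and V − E + F = 2, so E = 3V − 6 = 3·18 − 6 = 48.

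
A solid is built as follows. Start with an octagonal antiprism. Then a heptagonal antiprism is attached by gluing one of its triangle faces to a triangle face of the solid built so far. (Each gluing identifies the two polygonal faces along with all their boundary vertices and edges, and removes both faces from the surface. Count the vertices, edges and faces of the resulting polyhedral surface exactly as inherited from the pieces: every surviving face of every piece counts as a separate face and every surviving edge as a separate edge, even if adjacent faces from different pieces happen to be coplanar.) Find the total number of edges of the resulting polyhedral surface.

An octagonal antiprism: V=16, E=32, F=18.
Attach a heptagonal antiprism (V=14, E=28, F=16) along a 3-gon: merge 3 vertices and 3 edges, delete both glued faces → V=27, E=57, F=32.
Check: V − E + F = 27 − 57 + 32 = 2.

57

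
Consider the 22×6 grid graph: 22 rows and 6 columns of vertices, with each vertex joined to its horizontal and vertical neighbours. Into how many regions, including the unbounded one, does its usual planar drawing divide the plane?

106

The grid has V = 22·6 = 132 vertices and E = 22·5 + 6·21 = 236 edges.
F = 2 − V + E = 2 − 132 + 236 = 106.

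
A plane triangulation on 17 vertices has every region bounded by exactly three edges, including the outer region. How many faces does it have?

In a plane triangulation 3F = 2E and V − E + F = 2, so F = 2V − 4 = 2·17 − 4 = 30.

30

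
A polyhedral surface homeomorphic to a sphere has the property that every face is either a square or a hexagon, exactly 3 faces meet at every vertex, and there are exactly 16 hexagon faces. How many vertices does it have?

Let x be the number of squares; then F = 16 + x.
Edge–face incidences: 2E = 6·16 + 4·x = 96 + 4x.
Every vertex has degree 3, so 3V = 2E.
Euler: V − E + F = 2 ⇒ (2E)/3 − E + (16 + x) = 2.
Multiply by 6: 2·(2E) − 3·(2E) + 6·(16 + x) = 12, i.e. 96 + 6x − (96 + 4x) = 12.
Collecting terms: 2x = 12, so x = 6.
Then 2E = 96 + 4·6 = 120, so E = 60, V = 2E/3 = 40, F = 16 + 6 = 22.

40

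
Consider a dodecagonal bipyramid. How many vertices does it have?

A bipyramid over an n-gon has 2n triangular faces and n + 2 vertices: V = 12 + 2 = 14, E = 3·12 = 36, F = 2·12 = 24.

14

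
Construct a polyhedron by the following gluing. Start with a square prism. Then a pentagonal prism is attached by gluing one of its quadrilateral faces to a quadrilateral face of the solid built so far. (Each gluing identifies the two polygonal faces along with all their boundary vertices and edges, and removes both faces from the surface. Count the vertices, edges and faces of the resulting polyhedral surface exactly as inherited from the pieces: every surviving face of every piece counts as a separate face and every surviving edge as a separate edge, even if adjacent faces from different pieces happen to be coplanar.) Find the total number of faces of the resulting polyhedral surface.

A square prism: V=8, E=12, F=6.
Attach a pentagonal prism (V=10, E=15, F=7) along a 4-gon: merge 4 vertices and 4 edges, delete both glued faces → V=14, E=23, F=11.
Check: V − E + F = 14 − 23 + 11 = 2.

11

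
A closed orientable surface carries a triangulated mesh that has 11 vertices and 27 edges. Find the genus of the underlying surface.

Every face is a triangle and each edge borders two faces, so 3F = 2·27, giving F = 18.
χ = V − E + F = 11 − 27 + 18 = 2.
For a closed orientable surface χ = 2 − 2g, so g = (2 − (2))/2 = 0.

0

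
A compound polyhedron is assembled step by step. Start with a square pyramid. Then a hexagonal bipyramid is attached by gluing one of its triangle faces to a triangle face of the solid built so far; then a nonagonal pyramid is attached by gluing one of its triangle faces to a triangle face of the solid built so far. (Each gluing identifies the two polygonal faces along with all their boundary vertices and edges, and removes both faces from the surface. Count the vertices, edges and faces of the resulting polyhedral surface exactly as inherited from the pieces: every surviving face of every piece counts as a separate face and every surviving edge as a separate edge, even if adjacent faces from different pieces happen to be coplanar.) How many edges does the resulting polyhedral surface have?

A square pyramid: V=5, E=8, F=5.
Attach a hexagonal bipyramid (V=8, E=18, F=12) along a 3-gon: merge 3 vertices and 3 edges, delete both glued faces → V=10, E=23, F=15.
Attach a nonagonal pyramid (V=10, E=18, F=10) along a 3-gon: merge 3 vertices and 3 edges, delete both glued faces → V=17, E=38, F=23.
Check: V − E + F = 17 − 38 + 23 = 2.

38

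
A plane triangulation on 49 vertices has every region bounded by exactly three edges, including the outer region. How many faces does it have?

94

In a plane triangulation 3F = 2E and V − E + F = 2, so F = 2V − 4 = 2·49 − 4 = 94.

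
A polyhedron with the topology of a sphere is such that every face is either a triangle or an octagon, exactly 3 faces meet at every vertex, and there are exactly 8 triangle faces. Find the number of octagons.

Let x be the number of octagons; then F = 8 + x.
Edge–face incidences: 2E = 3·8 + 8·x = 24 + 8x.
Every vertex has degree 3, so 3V = 2E.
Euler: V − E + F = 2 ⇒ (2E)/3 − E + (8 + x) = 2.
Multiply by 6: 2·(2E) − 3·(2E) + 6·(8 + x) = 12, i.e. 48 + 6x − (24 + 8x) = 12.
Collecting terms: −2x + 24 = 12, so −2x = −12, so x = 6.
Then 2E = 24 + 8·6 = 72, so E = 36, V = 2E/3 = 24, F = 8 + 6 = 14.

6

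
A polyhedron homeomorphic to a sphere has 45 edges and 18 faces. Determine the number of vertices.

Here V − E + F = 2.
V = 2 + E − F = 2 + 45 − 18 = 29.

29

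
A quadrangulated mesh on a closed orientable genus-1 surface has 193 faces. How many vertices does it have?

χ = 2 − 2·1 = 0, and every face is a square so 4F = 2E.
E = 4·193/2 = 386. Then V = 0 + E − F = 0 + 386 − 193 = 193.

193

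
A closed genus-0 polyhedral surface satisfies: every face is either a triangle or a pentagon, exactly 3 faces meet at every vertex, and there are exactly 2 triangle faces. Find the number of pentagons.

6

Let x be the number of pentagons; then F = 2 + x.
Edge–face incidences: 2E = 3·2 + 5·x = 6 + 5x.
Every vertex has degree 3, so 3V = 2E.
Euler: V − E + F = 2 ⇒ (2E)/3 − E + (2 + x) = 2.
Multiply by 6: 2·(2E) − 3·(2E) + 6·(2 + x) = 12, i.e. 12 + 6x − (6 + 5x) = 12.
Collecting terms: x + 6 = 12, so x = 6.
Then 2E = 6 + 5·6 = 36, so E = 18, V = 2E/3 = 12, F = 2 + 6 = 8.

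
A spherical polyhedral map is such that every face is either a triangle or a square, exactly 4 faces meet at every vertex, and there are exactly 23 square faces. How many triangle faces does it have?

Let x be the number of triangles; then F = 23 + x.
Edge–face incidences: 2E = 4·23 + 3·x = 92 + 3x.
Every vertex has degree 4, so 4V = 2E.
Euler: V − E + F = 2 ⇒ (2E)/4 − E + (23 + x) = 2.
Multiply by 8: 2·(2E) − 4·(2E) + 8·(23 + x) = 16, i.e. 184 + 8x − 2·(92 + 3x) = 16.
Collecting terms: 2x = 16, so x = 8.
Then 2E = 92 + 3·8 = 116, so E = 58, V = 2E/4 = 29, F = 23 + 8 = 31.

8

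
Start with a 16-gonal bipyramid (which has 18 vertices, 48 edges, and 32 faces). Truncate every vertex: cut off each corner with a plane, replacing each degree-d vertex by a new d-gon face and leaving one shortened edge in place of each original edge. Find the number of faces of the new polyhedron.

Truncation replaces each original edge-end by a new vertex, so V′ = 2E = 96.
Each original edge survives, and each old vertex of degree d contributes d new edges; summing degrees gives Σd = 2E, so E′ = E + 2E = 3E = 144.
Each original face survives and each original vertex becomes one new face: F′ = F + V = 50.

50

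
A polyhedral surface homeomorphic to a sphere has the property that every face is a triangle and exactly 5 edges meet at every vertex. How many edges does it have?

Each face has 3 edges and each edge borders two faces, so 2E = 3F.
Each vertex has degree 5, so 5V = 2E and hence V = 3F/5.
Euler: V − E + F = 2 ⇒ (3F/5) − (3F/2) + F = 2.
Multiply by 10: (6 − 15 + 10)F = 20, i.e. 1F = 20.
So F = 20, E = 3·20/2 = 30, V = 3·20/5 = 12.

30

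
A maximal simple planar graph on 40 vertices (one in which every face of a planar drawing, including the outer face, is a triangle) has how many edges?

In a plane triangulation 3F = 2E and V − E + F = 2, so E = 3V − 6 = 3·40 − 6 = 114.

114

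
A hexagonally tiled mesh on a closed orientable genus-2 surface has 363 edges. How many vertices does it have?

240

χ = 2 − 2·2 = -2, and every face is a hexagon so 6F = 2E.
F = 2E/6 = 121. Then V = -2 + E − F = -2 + 363 − 121 = 240.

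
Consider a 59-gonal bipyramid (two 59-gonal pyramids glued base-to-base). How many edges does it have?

177

A bipyramid over an n-gon has 2n triangular faces and n + 2 vertices: V = 59 + 2 = 61, E = 3·59 = 177, F = 2·59 = 118.
Check: V − E + F = 61 − 177 + 118 = 2.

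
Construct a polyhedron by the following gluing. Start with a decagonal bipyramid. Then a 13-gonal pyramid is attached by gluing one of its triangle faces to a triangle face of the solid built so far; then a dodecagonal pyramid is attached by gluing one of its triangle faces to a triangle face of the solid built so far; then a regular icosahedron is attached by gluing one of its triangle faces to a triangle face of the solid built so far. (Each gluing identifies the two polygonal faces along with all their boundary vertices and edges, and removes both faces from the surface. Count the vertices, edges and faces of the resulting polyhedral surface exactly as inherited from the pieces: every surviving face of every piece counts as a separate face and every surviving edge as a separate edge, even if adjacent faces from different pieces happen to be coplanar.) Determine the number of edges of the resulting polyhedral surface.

A decagonal bipyramid: V=12, E=30, F=20.
Attach a 13-gonal pyramid (V=14, E=26, F=14) along a 3-gon: merge 3 vertices and 3 edges, delete both glued faces → V=23, E=53, F=32.
Attach a dodecagonal pyramid (V=13, E=24, F=13) along a 3-gon: merge 3 vertices and 3 edges, delete both glued faces → V=33, E=74, F=43.
Attach a regular icosahedron (V=12, E=30, F=20) along a 3-gon: merge 3 vertices and 3 edges, delete both glued faces → V=42, E=101, F=61.
Check: V − E + F = 42 − 101 + 61 = 2.

101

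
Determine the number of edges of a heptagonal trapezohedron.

The n-trapezohedron (dual of the n-antiprism) has V = 2·7 + 2 = 16, E = 4·7 = 28, F = 2·7 = 14.
Check: V − E + F = 16 − 28 + 14 = 2.

28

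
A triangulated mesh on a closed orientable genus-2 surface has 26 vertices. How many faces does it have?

56

χ = 2 − 2·2 = -2, and every face is a triangle so 3F = 2E.
V − E + F = -2 with E = 3F/2 gives 26 − (3/2 − 1)·F = -2, so F = 56 and E = 84.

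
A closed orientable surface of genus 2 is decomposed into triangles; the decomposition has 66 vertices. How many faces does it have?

136

χ = 2 − 2·2 = -2, and every face is a triangle so 3F = 2E.
V − E + F = -2 with E = 3F/2 gives 66 − (3/2 − 1)·F = -2, so F = 136 and E = 204.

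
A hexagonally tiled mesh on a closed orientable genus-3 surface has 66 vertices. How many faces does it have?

χ = 2 − 2·3 = -4, and every face is a hexagon so 6F = 2E.
V − E + F = -4 with E = 6F/2 gives 66 − (6/2 − 1)·F = -4, so F = 35 and E = 105.

35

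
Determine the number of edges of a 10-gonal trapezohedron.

The n-trapezohedron (dual of the n-antiprism) has V = 2·10 + 2 = 22, E = 4·10 = 40, F = 2·10 = 20.

40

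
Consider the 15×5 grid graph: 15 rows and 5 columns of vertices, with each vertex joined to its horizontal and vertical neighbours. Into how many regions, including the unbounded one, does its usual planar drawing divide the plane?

57

The grid has V = 15·5 = 75 vertices and E = 15·4 + 5·14 = 130 edges.
F = 2 − V + E = 2 − 75 + 130 = 57.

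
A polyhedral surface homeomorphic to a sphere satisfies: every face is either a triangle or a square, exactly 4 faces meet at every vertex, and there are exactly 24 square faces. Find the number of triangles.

8

Let x be the number of triangles; then F = 24 + x.
Edge–face incidences: 2E = 4·24 + 3·x = 96 + 3x.
Every vertex has degree 4, so 4V = 2E.
Euler: V − E + F = 2 ⇒ (2E)/4 − E + (24 + x) = 2.
Multiply by 8: 2·(2E) − 4·(2E) + 8·(24 + x) = 16, i.e. 192 + 8x − 2·(96 + 3x) = 16.
Collecting terms: 2x = 16, so x = 8.
Then 2E = 96 + 3·8 = 120, so E = 60, V = 2E/4 = 30, F = 24 + 8 = 32.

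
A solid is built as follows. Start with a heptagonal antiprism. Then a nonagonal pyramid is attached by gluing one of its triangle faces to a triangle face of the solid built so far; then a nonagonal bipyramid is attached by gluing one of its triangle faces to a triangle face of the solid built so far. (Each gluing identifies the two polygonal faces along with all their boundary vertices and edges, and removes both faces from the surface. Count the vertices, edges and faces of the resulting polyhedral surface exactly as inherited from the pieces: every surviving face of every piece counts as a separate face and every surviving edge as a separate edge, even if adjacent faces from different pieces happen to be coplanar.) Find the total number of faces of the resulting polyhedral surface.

A heptagonal antiprism: V=14, E=28, F=16.
Attach a nonagonal pyramid (V=10, E=18, F=10) along a 3-gon: merge 3 vertices and 3 edges, delete both glued faces → V=21, E=43, F=24.
Attach a nonagonal bipyramid (V=11, E=27, F=18) along a 3-gon: merge 3 vertices and 3 edges, delete both glued faces → V=29, E=67, F=40.
Check: V − E + F = 29 − 67 + 40 = 2.

40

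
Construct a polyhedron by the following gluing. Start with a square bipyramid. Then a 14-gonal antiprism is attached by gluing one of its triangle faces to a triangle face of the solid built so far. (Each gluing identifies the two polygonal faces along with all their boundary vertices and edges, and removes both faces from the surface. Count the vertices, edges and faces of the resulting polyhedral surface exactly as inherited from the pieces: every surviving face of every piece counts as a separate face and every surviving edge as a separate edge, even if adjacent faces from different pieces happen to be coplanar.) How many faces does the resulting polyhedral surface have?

A square bipyramid: V=6, E=12, F=8.
Attach a 14-gonal antiprism (V=28, E=56, F=30) along a 3-gon: merge 3 vertices and 3 edges, delete both glued faces → V=31, E=65, F=36.
Check: V − E + F = 31 − 65 + 36 = 2.

36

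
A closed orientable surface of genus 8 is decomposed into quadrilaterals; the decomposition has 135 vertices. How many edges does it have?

χ = 2 − 2·8 = -14, and every face is a square so 4F = 2E.
V − E + F = -14 with E = 4F/2 gives 135 − (4/2 − 1)·F = -14, so F = 149 and E = 298.

298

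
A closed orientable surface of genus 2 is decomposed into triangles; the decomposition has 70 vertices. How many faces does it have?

144

χ = 2 − 2·2 = -2, and every face is a triangle so 3F = 2E.
V − E + F = -2 with E = 3F/2 gives 70 − (3/2 − 1)·F = -2, so F = 144 and E = 216.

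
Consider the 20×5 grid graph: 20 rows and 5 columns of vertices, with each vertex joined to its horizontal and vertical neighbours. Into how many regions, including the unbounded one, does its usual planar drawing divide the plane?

The grid has V = 20·5 = 100 vertices and E = 20·4 + 5·19 = 175 edges.
F = 2 − V + E = 2 − 100 + 175 = 77.

77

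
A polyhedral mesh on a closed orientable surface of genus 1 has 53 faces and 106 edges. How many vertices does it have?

53

For a closed orientable surface of genus 1, χ = 2 − 2·1 = 0.
V = 0 + E − F = 0 + 106 − 53 = 53.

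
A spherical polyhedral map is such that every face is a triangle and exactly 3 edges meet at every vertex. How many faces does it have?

4

Each face has 3 edges and each edge borders two faces, so 2E = 3F.
Each vertex has degree 3, so 3V = 2E and hence V = 3F/3.
Euler: V − E + F = 2 ⇒ (3F/3) − (3F/2) + F = 2.
Multiply by 6: (6 − 9 + 6)F = 12, i.e. 3F = 12.
So F = 4, E = 3·4/2 = 6, V = 3·4/3 = 4.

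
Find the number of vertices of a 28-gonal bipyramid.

A bipyramid over an n-gon has 2n triangular faces and n + 2 vertices: V = 28 + 2 = 30, E = 3·28 = 84, F = 2·28 = 56.
Check: V − E + F = 30 − 84 + 56 = 2.

30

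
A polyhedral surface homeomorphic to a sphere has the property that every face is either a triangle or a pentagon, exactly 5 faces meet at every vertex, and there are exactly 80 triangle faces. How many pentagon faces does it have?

12

Let x be the number of pentagons; then F = 80 + x.
Edge–face incidences: 2E = 3·80 + 5·x = 240 + 5x.
Every vertex has degree 5, so 5V = 2E.
Euler: V − E + F = 2 ⇒ (2E)/5 − E + (80 + x) = 2.
Multiply by 10: 2·(2E) − 5·(2E) + 10·(80 + x) = 20, i.e. 800 + 10x − 3·(240 + 5x) = 20.
Collecting terms: −5x + 80 = 20, so −5x = −60, so x = 12.
Then 2E = 240 + 5·12 = 300, so E = 150, V = 2E/5 = 60, F = 80 + 12 = 92.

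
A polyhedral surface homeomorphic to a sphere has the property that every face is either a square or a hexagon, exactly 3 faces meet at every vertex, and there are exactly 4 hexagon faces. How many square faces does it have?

6

Let x be the number of squares; then F = 4 + x.
Edge–face incidences: 2E = 6·4 + 4·x = 24 + 4x.
Every vertex has degree 3, so 3V = 2E.
Euler: V − E + F = 2 ⇒ (2E)/3 − E + (4 + x) = 2.
Multiply by 6: 2·(2E) − 3·(2E) + 6·(4 + x) = 12, i.e. 24 + 6x − (24 + 4x) = 12.
Collecting terms: 2x = 12, so x = 6.
Then 2E = 24 + 4·6 = 48, so E = 24, V = 2E/3 = 16, F = 4 + 6 = 10.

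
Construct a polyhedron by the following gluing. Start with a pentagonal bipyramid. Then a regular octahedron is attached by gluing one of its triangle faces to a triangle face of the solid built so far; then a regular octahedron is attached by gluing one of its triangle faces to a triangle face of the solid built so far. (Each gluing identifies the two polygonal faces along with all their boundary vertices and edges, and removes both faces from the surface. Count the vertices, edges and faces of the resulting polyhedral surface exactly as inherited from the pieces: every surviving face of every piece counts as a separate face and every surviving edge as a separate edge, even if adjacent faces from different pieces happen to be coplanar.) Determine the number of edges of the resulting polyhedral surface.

33

A pentagonal bipyramid: V=7, E=15, F=10.
Attach a regular octahedron (V=6, E=12, F=8) along a 3-gon: merge 3 vertices and 3 edges, delete both glued faces → V=10, E=24, F=16.
Attach a regular octahedron (V=6, E=12, F=8) along a 3-gon: merge 3 vertices and 3 edges, delete both glued faces → V=13, E=33, F=22.
Check: V − E + F = 13 − 33 + 22 = 2.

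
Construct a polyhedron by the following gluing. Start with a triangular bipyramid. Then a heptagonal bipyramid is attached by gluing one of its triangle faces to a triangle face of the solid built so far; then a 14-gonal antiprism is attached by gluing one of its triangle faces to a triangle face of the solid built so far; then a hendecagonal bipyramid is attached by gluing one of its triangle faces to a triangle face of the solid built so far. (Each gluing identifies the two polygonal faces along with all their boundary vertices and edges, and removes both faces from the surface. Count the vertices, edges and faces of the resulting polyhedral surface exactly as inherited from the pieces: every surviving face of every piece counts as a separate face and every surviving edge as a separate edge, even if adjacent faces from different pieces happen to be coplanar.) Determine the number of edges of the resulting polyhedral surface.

110

A triangular bipyramid: V=5, E=9, F=6.
Attach a heptagonal bipyramid (V=9, E=21, F=14) along a 3-gon: merge 3 vertices and 3 edges, delete both glued faces → V=11, E=27, F=18.
Attach a 14-gonal antiprism (V=28, E=56, F=30) along a 3-gon: merge 3 vertices and 3 edges, delete both glued faces → V=36, E=80, F=46.
Attach a hendecagonal bipyramid (V=13, E=33, F=22) along a 3-gon: merge 3 vertices and 3 edges, delete both glued faces → V=46, E=110, F=66.
Check: V − E + F = 46 − 110 + 66 = 2.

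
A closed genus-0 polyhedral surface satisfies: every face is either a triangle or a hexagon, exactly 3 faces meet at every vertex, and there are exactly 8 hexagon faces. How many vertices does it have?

Let x be the number of triangles; then F = 8 + x.
Edge–face incidences: 2E = 6·8 + 3·x = 48 + 3x.
Every vertex has degree 3, so 3V = 2E.
Euler: V − E + F = 2 ⇒ (2E)/3 − E + (8 + x) = 2.
Multiply by 6: 2·(2E) − 3·(2E) + 6·(8 + x) = 12, i.e. 48 + 6x − (48 + 3x) = 12.
Collecting terms: 3x = 12, so x = 4.
Then 2E = 48 + 3·4 = 60, so E = 30, V = 2E/3 = 20, F = 8 + 4 = 12.

20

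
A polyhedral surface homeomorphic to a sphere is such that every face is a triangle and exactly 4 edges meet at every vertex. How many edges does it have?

12

Each face has 3 edges and each edge borders two faces, so 2E = 3F.
Each vertex has degree 4, so 4V = 2E and hence V = 3F/4.
Euler: V − E + F = 2 ⇒ (3F/4) − (3F/2) + F = 2.
Multiply by 8: (6 − 12 + 8)F = 16, i.e. 2F = 16.
So F = 8, E = 3·8/2 = 12, V = 3·8/4 = 6.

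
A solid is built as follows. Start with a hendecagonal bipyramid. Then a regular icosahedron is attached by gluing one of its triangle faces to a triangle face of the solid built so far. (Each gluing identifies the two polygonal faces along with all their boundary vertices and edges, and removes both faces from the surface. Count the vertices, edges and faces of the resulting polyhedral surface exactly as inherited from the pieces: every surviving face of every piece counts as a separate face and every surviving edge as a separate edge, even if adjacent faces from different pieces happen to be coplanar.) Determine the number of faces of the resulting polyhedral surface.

A hendecagonal bipyramid: V=13, E=33, F=22.
Attach a regular icosahedron (V=12, E=30, F=20) along a 3-gon: merge 3 vertices and 3 edges, delete both glued faces → V=22, E=60, F=40.
Check: V − E + F = 22 − 60 + 40 = 2.

40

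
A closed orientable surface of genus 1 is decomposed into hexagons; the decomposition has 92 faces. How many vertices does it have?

184

χ = 2 − 2·1 = 0, and every face is a hexagon so 6F = 2E.
E = 6·92/2 = 276. Then V = 0 + E − F = 0 + 276 − 92 = 184.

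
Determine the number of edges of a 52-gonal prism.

156

A prism on an n-gon has two n-gon bases and n rectangular sides: V = 2·52 = 104, E = 3·52 = 156, F = 52 + 2 = 54.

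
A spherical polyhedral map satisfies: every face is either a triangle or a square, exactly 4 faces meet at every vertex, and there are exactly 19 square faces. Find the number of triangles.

Let x be the number of triangles; then F = 19 + x.
Edge–face incidences: 2E = 4·19 + 3·x = 76 + 3x.
Every vertex has degree 4, so 4V = 2E.
Euler: V − E + F = 2 ⇒ (2E)/4 − E + (19 + x) = 2.
Multiply by 8: 2·(2E) − 4·(2E) + 8·(19 + x) = 16, i.e. 152 + 8x − 2·(76 + 3x) = 16.
Collecting terms: 2x = 16, so x = 8.
Then 2E = 76 + 3·8 = 100, so E = 50, V = 2E/4 = 25, F = 19 + 8 = 27.

8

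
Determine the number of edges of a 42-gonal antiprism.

An antiprism on an n-gon has two n-gon caps and 2n triangles: V = 2·42 = 84, E = 4·42 = 168, F = 2·42 + 2 = 86.
Check: V − E + F = 84 − 168 + 86 = 2.

168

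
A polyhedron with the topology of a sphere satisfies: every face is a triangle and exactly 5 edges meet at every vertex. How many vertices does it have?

12

Each face has 3 edges and each edge borders two faces, so 2E = 3F.
Each vertex has degree 5, so 5V = 2E and hence V = 3F/5.
Euler: V − E + F = 2 ⇒ (3F/5) − (3F/2) + F = 2.
Multiply by 10: (6 − 15 + 10)F = 20, i.e. 1F = 20.
So F = 20, E = 3·20/2 = 30, V = 3·20/5 = 12.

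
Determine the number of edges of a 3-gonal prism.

A prism on an n-gon has two n-gon bases and n rectangular sides: V = 2·3 = 6, E = 3·3 = 9, F = 3 + 2 = 5.

9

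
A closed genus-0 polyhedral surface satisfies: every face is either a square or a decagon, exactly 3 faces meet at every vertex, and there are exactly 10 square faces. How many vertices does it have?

Let x be the number of decagons; then F = 10 + x.
Edge–face incidences: 2E = 4·10 + 10·x = 40 + 10x.
Every vertex has degree 3, so 3V = 2E.
Euler: V − E + F = 2 ⇒ (2E)/3 − E + (10 + x) = 2.
Multiply by 6: 2·(2E) − 3·(2E) + 6·(10 + x) = 12, i.e. 60 + 6x − (40 + 10x) = 12.
Collecting terms: −4x + 20 = 12, so −4x = −8, so x = 2.
Then 2E = 40 + 10·2 = 60, so E = 30, V = 2E/3 = 20, F = 10 + 2 = 12.

20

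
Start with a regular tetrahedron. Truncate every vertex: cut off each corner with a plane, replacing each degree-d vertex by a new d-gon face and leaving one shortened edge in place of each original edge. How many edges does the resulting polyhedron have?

The base solid has V = 4, E = 6, F = 4.
Truncation replaces each original edge-end by a new vertex, so V′ = 2E = 12.
Each original edge survives, and each old vertex of degree d contributes d new edges; summing degrees gives Σd = 2E, so E′ = E + 2E = 3E = 18.
Each original face survives and each original vertex becomes one new face: F′ = F + V = 8.

18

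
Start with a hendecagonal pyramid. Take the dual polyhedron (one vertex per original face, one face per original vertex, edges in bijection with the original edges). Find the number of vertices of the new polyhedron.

The base solid has V = 12, E = 22, F = 12.
The dual swaps V and F and preserves E: V′ = F = 12, E′ = E = 22, F′ = V = 12.

12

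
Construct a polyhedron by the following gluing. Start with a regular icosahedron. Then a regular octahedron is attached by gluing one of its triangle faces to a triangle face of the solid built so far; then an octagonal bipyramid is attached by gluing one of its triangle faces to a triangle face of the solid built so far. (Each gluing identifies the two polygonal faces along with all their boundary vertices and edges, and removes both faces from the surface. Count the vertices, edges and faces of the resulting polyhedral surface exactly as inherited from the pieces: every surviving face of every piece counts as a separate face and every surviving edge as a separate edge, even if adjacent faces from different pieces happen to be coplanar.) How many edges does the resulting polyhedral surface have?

60

A regular icosahedron: V=12, E=30, F=20.
Attach a regular octahedron (V=6, E=12, F=8) along a 3-gon: merge 3 vertices and 3 edges, delete both glued faces → V=15, E=39, F=26.
Attach an octagonal bipyramid (V=10, E=24, F=16) along a 3-gon: merge 3 vertices and 3 edges, delete both glued faces → V=22, E=60, F=40.
Check: V − E + F = 22 − 60 + 40 = 2.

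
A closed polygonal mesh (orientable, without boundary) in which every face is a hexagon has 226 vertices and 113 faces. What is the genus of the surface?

Every face is a hexagon, so 2E = 6·113 = 678, giving E = 339.
χ = V − E + F = 226 − 339 + 113 = 0.
For a closed orientable surface χ = 2 − 2g, so g = (2 − (0))/2 = 1.

1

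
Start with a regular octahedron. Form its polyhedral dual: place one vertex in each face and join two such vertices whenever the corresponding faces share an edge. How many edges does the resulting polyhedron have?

12

The base solid has V = 6, E = 12, F = 8.
The dual swaps V and F and preserves E: V′ = F = 8, E′ = E = 12, F′ = V = 6.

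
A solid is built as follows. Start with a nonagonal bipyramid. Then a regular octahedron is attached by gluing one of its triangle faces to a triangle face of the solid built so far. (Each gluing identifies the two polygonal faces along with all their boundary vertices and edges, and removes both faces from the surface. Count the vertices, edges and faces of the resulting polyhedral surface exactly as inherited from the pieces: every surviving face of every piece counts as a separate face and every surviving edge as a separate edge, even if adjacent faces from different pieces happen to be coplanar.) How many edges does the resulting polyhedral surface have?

A nonagonal bipyramid: V=11, E=27, F=18.
Attach a regular octahedron (V=6, E=12, F=8) along a 3-gon: merge 3 vertices and 3 edges, delete both glued faces → V=14, E=36, F=24.
Check: V − E + F = 14 − 36 + 24 = 2.

36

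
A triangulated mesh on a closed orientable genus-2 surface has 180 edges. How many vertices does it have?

58

χ = 2 − 2·2 = -2, and every face is a triangle so 3F = 2E.
F = 2E/3 = 120. Then V = -2 + E − F = -2 + 180 − 120 = 58.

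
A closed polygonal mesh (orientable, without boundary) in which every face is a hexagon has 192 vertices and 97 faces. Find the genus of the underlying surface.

2

Every face is a hexagon, so 2E = 6·97 = 582, giving E = 291.
χ = V − E + F = 192 − 291 + 97 = -2.
For a closed orientable surface χ = 2 − 2g, so g = (2 − (-2))/2 = 2.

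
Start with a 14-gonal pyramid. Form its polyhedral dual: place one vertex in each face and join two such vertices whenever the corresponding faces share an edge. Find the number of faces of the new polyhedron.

15

The base solid has V = 15, E = 28, F = 15.
The dual swaps V and F and preserves E: V′ = F = 15, E′ = E = 28, F′ = V = 15.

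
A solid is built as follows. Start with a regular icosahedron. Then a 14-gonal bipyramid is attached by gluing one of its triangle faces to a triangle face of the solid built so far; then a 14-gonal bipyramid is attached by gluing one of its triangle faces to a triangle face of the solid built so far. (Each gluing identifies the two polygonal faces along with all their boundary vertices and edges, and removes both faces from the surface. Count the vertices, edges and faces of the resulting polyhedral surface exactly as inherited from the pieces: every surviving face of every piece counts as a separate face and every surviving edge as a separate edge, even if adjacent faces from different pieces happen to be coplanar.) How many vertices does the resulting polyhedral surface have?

38

A regular icosahedron: V=12, E=30, F=20.
Attach a 14-gonal bipyramid (V=16, E=42, F=28) along a 3-gon: merge 3 vertices and 3 edges, delete both glued faces → V=25, E=69, F=46.
Attach a 14-gonal bipyramid (V=16, E=42, F=28) along a 3-gon: merge 3 vertices and 3 edges, delete both glued faces → V=38, E=108, F=72.
Check: V − E + F = 38 − 108 + 72 = 2.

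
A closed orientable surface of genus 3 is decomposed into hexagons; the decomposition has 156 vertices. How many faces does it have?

χ = 2 − 2·3 = -4, and every face is a hexagon so 6F = 2E.
V − E + F = -4 with E = 6F/2 gives 156 − (6/2 − 1)·F = -4, so F = 80 and E = 240.

80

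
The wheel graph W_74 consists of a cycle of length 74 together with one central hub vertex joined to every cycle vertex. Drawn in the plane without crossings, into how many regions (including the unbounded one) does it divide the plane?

W_74 has V = 74 + 1 = 75 vertices and E = 2·74 = 148 edges.
By Euler's formula F = 2 − V + E = 2 − 75 + 148 = 75.

75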